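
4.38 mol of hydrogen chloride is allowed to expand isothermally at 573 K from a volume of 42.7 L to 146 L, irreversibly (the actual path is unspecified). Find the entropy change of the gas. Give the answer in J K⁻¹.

Entropy is a state function, so ΔS_gas depends only on the end states.
For an isothermal ideal gas ΔS_gas = nR ln(V₂/V₁) = 4.38 × 8.314 × ln(146/42.7) = 44.8 J/K.

ΔS_gas = 44.8 J/K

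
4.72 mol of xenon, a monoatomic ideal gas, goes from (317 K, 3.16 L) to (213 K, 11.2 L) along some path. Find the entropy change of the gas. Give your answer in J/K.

ΔS = 26.3 J/K

Entropy is a state function: ΔS = nC_V ln(T₂/T₁) + nR ln(V₂/V₁), with C_V = 3R/2 = 12.47 J mol⁻¹ K⁻¹ for a monoatomic ideal gas.
ΔS = 4.72 × [12.47 × ln(213/317) + 8.314 × ln(11.2/3.16)] = 26.3 J/K.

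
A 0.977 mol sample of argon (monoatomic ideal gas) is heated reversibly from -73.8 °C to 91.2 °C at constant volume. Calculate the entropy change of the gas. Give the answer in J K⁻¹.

ΔS = 7.35 J/K

In kelvin: T₁ = 199.35 K, T₂ = 364.35 K. At constant volume, ΔS = nC_V ln(T₂/T₁) with C_V = 3R/2 = 12.47 J mol⁻¹ K⁻¹.
ΔS = 0.977 × 12.47 × ln(364.35/199.35) = 7.35 J/K.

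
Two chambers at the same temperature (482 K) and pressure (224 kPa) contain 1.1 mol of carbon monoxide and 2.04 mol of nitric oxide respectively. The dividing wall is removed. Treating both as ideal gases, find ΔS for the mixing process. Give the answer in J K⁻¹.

ΔS_mix = 16.9 J/K

Mole fractions: x_A = 1.1/3.14 = 0.35, x_B = 0.65.
ΔS_mix = −R(n_A ln x_A + n_B ln x_B) = −8.314 × (1.1 ln 0.35 + 2.04 ln 0.65) = 16.9 J/K.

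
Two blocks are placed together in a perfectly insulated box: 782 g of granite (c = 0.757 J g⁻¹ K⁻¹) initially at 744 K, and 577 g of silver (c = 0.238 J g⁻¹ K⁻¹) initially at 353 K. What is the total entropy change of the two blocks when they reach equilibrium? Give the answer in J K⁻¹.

Energy balance: T_f = (m₁c₁T₁ + m₂c₂T₂)/(m₁c₁ + m₂c₂) = 670.38 K.
ΔS₁ = m₁c₁ ln(T_f/T₁) = 591.974 × ln(670.38/744) = -61.69 J/K.
ΔS₂ = m₂c₂ ln(T_f/T₂) = 137.326 × ln(670.38/353) = 88.08 J/K.
ΔS_total = -61.69 + 88.08 = 26.4 J/K.

ΔS_total = 26.4 J/K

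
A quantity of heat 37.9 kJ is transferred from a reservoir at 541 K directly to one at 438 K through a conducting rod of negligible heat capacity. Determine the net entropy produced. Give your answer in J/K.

ΔS_total = 16.5 J/K

ΔS_hot = −Q/T_H = −37900/541 = -70.06 J/K and ΔS_cold = +Q/T_C = 37900/438 = 86.53 J/K.
ΔS_total = -70.06 + 86.53 = 16.5 J/K, positive as the second law requires.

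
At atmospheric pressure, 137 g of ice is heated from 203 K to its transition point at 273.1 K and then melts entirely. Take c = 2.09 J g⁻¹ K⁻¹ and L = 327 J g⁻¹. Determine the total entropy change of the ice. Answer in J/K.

Warming step: ΔS₁ = m c ln(T_tr/T_i) = 137 × 2.09 × ln(273.1/203) = 84.93 J/K.
Phase change: ΔS₂ = +mL/T_tr = 137 × 327 / 273.1 = 164 J/K.
ΔS_total = (84.93) + (164) = 249 J/K.

ΔS = 249 J/K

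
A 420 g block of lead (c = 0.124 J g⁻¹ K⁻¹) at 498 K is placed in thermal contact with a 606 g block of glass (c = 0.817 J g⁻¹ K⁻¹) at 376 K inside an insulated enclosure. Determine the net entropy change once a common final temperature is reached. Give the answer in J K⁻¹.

ΔS_total = 2.01 J/K

Energy balance: T_f = (m₁c₁T₁ + m₂c₂T₂)/(m₁c₁ + m₂c₂) = 387.61 K.
ΔS₁ = m₁c₁ ln(T_f/T₁) = 52.08 × ln(387.61/498) = -13.05 J/K.
ΔS₂ = m₂c₂ ln(T_f/T₂) = 495.102 × ln(387.61/376) = 15.06 J/K.
ΔS_total = -13.05 + 15.06 = 2.01 J/K.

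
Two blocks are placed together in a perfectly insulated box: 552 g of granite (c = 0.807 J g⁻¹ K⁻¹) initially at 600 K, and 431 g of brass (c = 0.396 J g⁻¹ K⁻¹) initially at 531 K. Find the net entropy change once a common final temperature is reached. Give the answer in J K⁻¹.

ΔS_total = 0.904 J/K

Energy balance: T_f = (m₁c₁T₁ + m₂c₂T₂)/(m₁c₁ + m₂c₂) = 580.89 K.
ΔS₁ = m₁c₁ ln(T_f/T₁) = 445.464 × ln(580.89/600) = -14.422 J/K.
ΔS₂ = m₂c₂ ln(T_f/T₂) = 170.676 × ln(580.89/531) = 15.326 J/K.
ΔS_total = -14.422 + 15.326 = 0.904 J/K.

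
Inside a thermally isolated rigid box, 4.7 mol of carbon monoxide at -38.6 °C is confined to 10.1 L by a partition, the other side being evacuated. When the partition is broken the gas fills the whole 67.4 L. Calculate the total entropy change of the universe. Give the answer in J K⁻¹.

ΔS_universe = 74.2 J/K

No heat is exchanged and no work is done, so the ideal-gas temperature stays constant.
Entropy is a state function; using a reversible isothermal path, ΔS_gas = nR ln(V₂/V₁) = 4.7 × 8.314 × ln(67.4/10.1) = 74.2 J/K.
The insulated surroundings exchange no heat, so ΔS_surr = 0 and ΔS_universe = ΔS_gas.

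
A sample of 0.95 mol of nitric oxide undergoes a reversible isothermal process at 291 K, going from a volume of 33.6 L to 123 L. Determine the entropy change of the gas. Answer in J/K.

ΔS_gas = 10.2 J/K

For an isothermal ideal gas ΔS_gas = nR ln(V₂/V₁) = 0.95 × 8.314 × ln(123/33.6) = 10.2 J/K.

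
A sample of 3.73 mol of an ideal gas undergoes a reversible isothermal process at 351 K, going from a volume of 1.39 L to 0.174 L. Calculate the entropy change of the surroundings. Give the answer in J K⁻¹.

ΔS_surr = 64.4 J/K

For an isothermal ideal gas ΔS_gas = nR ln(V₂/V₁) = 3.73 × 8.314 × ln(0.174/1.39) = -64.4 J/K.
The process is reversible, so ΔS_surr = −ΔS_gas = 64.4 J/K and ΔS_universe = 0.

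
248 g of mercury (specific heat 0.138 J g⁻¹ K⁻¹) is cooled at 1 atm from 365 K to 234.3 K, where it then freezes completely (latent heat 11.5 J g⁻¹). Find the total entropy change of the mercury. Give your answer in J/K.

ΔS = -27.3 J/K

Cooling step: ΔS₁ = m c ln(T_tr/T_i) = 248 × 0.138 × ln(234.3/365) = -15.17 J/K.
Phase change: ΔS₂ = −mL/T_tr = −248 × 11.5 / 234.3 = -12.17 J/K.
ΔS_total = (-15.17) + (-12.17) = -27.3 J/K.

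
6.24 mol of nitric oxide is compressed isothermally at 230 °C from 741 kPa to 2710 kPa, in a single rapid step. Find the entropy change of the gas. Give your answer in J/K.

ΔS_gas = -67.3 J/K

Entropy is a state function, so ΔS_gas depends only on the end states.
For an isothermal ideal gas ΔS_gas = nR ln(P₁/P₂) = 6.24 × 8.314 × ln(741/2710) = -67.3 J/K.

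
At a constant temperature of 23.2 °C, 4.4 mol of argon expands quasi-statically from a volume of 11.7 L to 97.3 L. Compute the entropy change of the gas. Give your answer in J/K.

ΔS_gas = 77.5 J/K

For an isothermal ideal gas ΔS_gas = nR ln(V₂/V₁) = 4.4 × 8.314 × ln(97.3/11.7) = 77.5 J/K.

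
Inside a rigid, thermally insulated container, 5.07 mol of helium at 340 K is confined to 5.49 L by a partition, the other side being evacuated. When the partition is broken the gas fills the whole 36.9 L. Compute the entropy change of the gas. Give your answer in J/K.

ΔS_gas = 80.3 J/K

No heat is exchanged and no work is done, so the ideal-gas temperature stays constant.
Entropy is a state function; using a reversible isothermal path, ΔS_gas = nR ln(V₂/V₁) = 5.07 × 8.314 × ln(36.9/5.49) = 80.3 J/K.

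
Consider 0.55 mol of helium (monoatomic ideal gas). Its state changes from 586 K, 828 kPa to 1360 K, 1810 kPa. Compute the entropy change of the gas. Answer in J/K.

ΔS = 6.05 J/K

ΔS = nC_p ln(T₂/T₁) − nR ln(P₂/P₁), with C_p = 5R/2 = 20.79 J mol⁻¹ K⁻¹ for a monoatomic ideal gas.
ΔS = 0.55 × [20.79 × ln(1360/586) − 8.314 × ln(1810/828)] = 6.05 J/K.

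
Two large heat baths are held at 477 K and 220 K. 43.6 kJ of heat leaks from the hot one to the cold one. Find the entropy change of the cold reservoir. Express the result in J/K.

ΔS_cold = 198 J/K

The cold reservoir gains heat Q, so ΔS_cold = +Q/T_C = 43600/220 = 198 J/K.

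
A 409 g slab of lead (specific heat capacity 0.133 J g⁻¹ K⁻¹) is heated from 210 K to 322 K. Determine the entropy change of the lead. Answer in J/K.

ΔS = 23.3 J/K

ΔS = ∫dQ_rev/T = m c ln(T₂/T₁) = 409 × 0.133 × ln(322/210) = 23.3 J/K.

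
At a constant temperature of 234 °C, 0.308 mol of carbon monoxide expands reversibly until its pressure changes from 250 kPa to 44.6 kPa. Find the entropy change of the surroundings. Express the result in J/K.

ΔS_surr = -4.41 J/K

For an isothermal ideal gas ΔS_gas = nR ln(P₁/P₂) = 0.308 × 8.314 × ln(250/44.6) = 4.41 J/K.
The process is reversible, so ΔS_surr = −ΔS_gas = -4.41 J/K and ΔS_universe = 0.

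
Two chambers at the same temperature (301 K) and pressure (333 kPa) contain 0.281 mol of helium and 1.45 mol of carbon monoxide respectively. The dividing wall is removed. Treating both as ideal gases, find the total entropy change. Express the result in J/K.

Mole fractions: x_A = 0.281/1.73 = 0.162, x_B = 0.838.
ΔS_mix = −R(n_A ln x_A + n_B ln x_B) = −8.314 × (0.281 ln 0.162 + 1.45 ln 0.838) = 6.38 J/K.

ΔS_mix = 6.38 J/K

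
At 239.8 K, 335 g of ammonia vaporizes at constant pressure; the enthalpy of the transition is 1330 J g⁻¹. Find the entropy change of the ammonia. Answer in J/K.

Heat absorbed by the substance: Q = mL = 335 × 1330 = 445550 J.
At constant T, ΔS = Q_rev/T = 445550 / 239.8 = 1860 J/K.

ΔS = 1860 J/K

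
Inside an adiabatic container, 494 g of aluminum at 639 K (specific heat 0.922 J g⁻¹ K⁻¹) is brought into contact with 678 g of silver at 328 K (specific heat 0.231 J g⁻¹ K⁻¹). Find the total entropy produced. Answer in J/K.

ΔS_total = 23 J/K

Energy balance: T_f = (m₁c₁T₁ + m₂c₂T₂)/(m₁c₁ + m₂c₂) = 559.42 K.
ΔS₁ = m₁c₁ ln(T_f/T₁) = 455.468 × ln(559.42/639) = -60.58 J/K.
ΔS₂ = m₂c₂ ln(T_f/T₂) = 156.618 × ln(559.42/328) = 83.62 J/K.
ΔS_total = -60.58 + 83.62 = 23 J/K.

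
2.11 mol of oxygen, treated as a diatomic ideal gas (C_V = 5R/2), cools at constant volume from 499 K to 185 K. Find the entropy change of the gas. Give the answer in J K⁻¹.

ΔS = -43.5 J/K

At constant volume, ΔS = nC_V ln(T₂/T₁) with C_V = 5R/2 = 20.79 J mol⁻¹ K⁻¹.
ΔS = 2.11 × 20.79 × ln(185/499) = -43.5 J/K.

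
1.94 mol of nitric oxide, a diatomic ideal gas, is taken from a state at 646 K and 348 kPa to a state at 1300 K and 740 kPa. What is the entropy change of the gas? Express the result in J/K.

ΔS = 27.3 J/K

ΔS = nC_p ln(T₂/T₁) − nR ln(P₂/P₁), with C_p = 7R/2 = 29.1 J mol⁻¹ K⁻¹ for a diatomic ideal gas.
ΔS = 1.94 × [29.1 × ln(1300/646) − 8.314 × ln(740/348)] = 27.3 J/K.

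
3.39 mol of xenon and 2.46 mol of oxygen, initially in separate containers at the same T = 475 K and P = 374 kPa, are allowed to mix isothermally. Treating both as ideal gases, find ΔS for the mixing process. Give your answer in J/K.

ΔS_mix = 33.1 J/K

Mole fractions: x_A = 3.39/5.85 = 0.579, x_B = 0.421.
ΔS_mix = −R(n_A ln x_A + n_B ln x_B) = −8.314 × (3.39 ln 0.579 + 2.46 ln 0.421) = 33.1 J/K.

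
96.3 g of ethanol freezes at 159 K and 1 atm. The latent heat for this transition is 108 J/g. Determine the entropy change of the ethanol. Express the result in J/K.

ΔS = -65.4 J/K

Heat released by the substance: Q = −mL = −96.3 × 108 = −10400.4 J.
At constant T, ΔS = Q_rev/T = −10400.4 / 159 = -65.4 J/K.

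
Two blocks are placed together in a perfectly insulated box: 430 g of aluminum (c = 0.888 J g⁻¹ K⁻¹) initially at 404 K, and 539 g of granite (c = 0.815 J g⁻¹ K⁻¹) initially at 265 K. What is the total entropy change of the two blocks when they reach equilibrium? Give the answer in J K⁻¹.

Energy balance: T_f = (m₁c₁T₁ + m₂c₂T₂)/(m₁c₁ + m₂c₂) = 329.64 K.
ΔS₁ = m₁c₁ ln(T_f/T₁) = 381.84 × ln(329.64/404) = -77.67 J/K.
ΔS₂ = m₂c₂ ln(T_f/T₂) = 439.285 × ln(329.64/265) = 95.88 J/K.
ΔS_total = -77.67 + 95.88 = 18.2 J/K.

ΔS_total = 18.2 J/K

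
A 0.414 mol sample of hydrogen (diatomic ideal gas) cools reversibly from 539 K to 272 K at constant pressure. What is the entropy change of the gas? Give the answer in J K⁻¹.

At constant pressure, ΔS = nC_p ln(T₂/T₁) with C_p = 7R/2 = 29.1 J mol⁻¹ K⁻¹.
ΔS = 0.414 × 29.1 × ln(272/539) = -8.24 J/K.

ΔS = -8.24 J/K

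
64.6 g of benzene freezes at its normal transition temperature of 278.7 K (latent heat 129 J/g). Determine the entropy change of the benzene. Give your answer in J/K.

Heat released by the substance: Q = −mL = −64.6 × 129 = −8333.4 J.
At constant T, ΔS = Q_rev/T = −8333.4 / 278.7 = -29.9 J/K.

ΔS = -29.9 J/K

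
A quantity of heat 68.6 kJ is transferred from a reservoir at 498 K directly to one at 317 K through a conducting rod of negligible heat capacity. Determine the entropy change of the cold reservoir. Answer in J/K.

ΔS_cold = 216 J/K

The cold reservoir gains heat Q, so ΔS_cold = +Q/T_C = 68600/317 = 216 J/K.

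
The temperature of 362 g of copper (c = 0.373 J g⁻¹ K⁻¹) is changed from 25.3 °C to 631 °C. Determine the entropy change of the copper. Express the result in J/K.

In kelvin: T₁ = 298.45 K, T₂ = 904.15 K. ΔS = ∫dQ_rev/T = m c ln(T₂/T₁) = 362 × 0.373 × ln(904.15/298.45) = 150 J/K.

ΔS = 150 J/K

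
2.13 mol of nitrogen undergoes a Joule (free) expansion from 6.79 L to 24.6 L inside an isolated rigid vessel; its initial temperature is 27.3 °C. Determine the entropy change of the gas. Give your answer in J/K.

ΔS_gas = 22.8 J/K

No heat is exchanged and no work is done, so the ideal-gas temperature stays constant.
Entropy is a state function; using a reversible isothermal path, ΔS_gas = nR ln(V₂/V₁) = 2.13 × 8.314 × ln(24.6/6.79) = 22.8 J/K.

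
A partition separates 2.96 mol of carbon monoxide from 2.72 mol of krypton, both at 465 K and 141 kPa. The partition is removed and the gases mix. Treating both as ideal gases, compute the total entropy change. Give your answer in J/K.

Mole fractions: x_A = 2.96/5.68 = 0.521, x_B = 0.479.
ΔS_mix = −R(n_A ln x_A + n_B ln x_B) = −8.314 × (2.96 ln 0.521 + 2.72 ln 0.479) = 32.7 J/K.

ΔS_mix = 32.7 J/K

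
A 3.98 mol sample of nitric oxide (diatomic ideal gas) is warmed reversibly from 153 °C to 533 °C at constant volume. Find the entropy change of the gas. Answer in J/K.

In kelvin: T₁ = 426.15 K, T₂ = 806.15 K. At constant volume, ΔS = nC_V ln(T₂/T₁) with C_V = 5R/2 = 20.79 J mol⁻¹ K⁻¹.
ΔS = 3.98 × 20.79 × ln(806.15/426.15) = 52.7 J/K.

ΔS = 52.7 J/K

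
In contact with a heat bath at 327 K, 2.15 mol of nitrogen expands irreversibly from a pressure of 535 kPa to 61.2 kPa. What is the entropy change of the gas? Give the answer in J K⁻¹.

ΔS_gas = 38.8 J/K

Entropy is a state function, so ΔS_gas depends only on the end states.
For an isothermal ideal gas ΔS_gas = nR ln(P₁/P₂) = 2.15 × 8.314 × ln(535/61.2) = 38.8 J/K.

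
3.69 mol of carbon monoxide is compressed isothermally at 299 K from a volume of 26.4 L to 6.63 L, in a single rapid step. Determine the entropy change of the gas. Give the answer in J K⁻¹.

ΔS_gas = -42.4 J/K

Entropy is a state function, so ΔS_gas depends only on the end states.
For an isothermal ideal gas ΔS_gas = nR ln(V₂/V₁) = 3.69 × 8.314 × ln(6.63/26.4) = -42.4 J/K.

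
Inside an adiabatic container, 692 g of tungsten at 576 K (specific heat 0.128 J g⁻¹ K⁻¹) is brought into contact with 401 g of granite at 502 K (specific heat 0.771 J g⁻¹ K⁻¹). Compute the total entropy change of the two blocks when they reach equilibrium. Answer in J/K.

Energy balance: T_f = (m₁c₁T₁ + m₂c₂T₂)/(m₁c₁ + m₂c₂) = 518.48 K.
ΔS₁ = m₁c₁ ln(T_f/T₁) = 88.576 × ln(518.48/576) = -9.319 J/K.
ΔS₂ = m₂c₂ ln(T_f/T₂) = 309.171 × ln(518.48/502) = 9.986 J/K.
ΔS_total = -9.319 + 9.986 = 0.667 J/K.

ΔS_total = 0.667 J/K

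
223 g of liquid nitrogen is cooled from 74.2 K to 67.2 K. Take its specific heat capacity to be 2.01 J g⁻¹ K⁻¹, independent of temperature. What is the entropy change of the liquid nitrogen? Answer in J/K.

ΔS = ∫dQ_rev/T = m c ln(T₂/T₁) = 223 × 2.01 × ln(67.2/74.2) = -44.4 J/K.

ΔS = -44.4 J/K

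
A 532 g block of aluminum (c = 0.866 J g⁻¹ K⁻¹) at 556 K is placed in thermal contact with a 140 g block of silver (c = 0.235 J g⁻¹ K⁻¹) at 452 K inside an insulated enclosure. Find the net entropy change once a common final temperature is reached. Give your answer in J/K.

Energy balance: T_f = (m₁c₁T₁ + m₂c₂T₂)/(m₁c₁ + m₂c₂) = 549.07 K.
ΔS₁ = m₁c₁ ln(T_f/T₁) = 460.712 × ln(549.07/556) = -5.78 J/K.
ΔS₂ = m₂c₂ ln(T_f/T₂) = 32.9 × ln(549.07/452) = 6.4 J/K.
ΔS_total = -5.78 + 6.4 = 0.62 J/K.

ΔS_total = 0.62 J/K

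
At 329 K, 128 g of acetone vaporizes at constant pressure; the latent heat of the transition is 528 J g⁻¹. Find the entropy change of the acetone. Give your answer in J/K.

ΔS = 205 J/K

Heat absorbed by the substance: Q = mL = 128 × 528 = 67584 J.
At constant T, ΔS = Q_rev/T = 67584 / 329 = 205 J/K.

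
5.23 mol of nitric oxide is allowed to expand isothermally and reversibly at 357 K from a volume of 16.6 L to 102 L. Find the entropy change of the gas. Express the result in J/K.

ΔS_gas = 78.9 J/K

For an isothermal ideal gas ΔS_gas = nR ln(V₂/V₁) = 5.23 × 8.314 × ln(102/16.6) = 78.9 J/K.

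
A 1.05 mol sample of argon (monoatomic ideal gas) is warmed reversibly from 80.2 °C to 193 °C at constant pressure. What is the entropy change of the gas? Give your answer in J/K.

In kelvin: T₁ = 353.35 K, T₂ = 466.15 K. At constant pressure, ΔS = nC_p ln(T₂/T₁) with C_p = 5R/2 = 20.79 J mol⁻¹ K⁻¹.
ΔS = 1.05 × 20.79 × ln(466.15/353.35) = 6.05 J/K.

ΔS = 6.05 J/K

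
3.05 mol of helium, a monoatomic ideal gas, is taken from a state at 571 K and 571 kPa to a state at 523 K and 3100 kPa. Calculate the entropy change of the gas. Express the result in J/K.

ΔS = nC_p ln(T₂/T₁) − nR ln(P₂/P₁), with C_p = 5R/2 = 20.79 J mol⁻¹ K⁻¹ for a monoatomic ideal gas.
ΔS = 3.05 × [20.79 × ln(523/571) − 8.314 × ln(3100/571)] = -48.5 J/K.

ΔS = -48.5 J/K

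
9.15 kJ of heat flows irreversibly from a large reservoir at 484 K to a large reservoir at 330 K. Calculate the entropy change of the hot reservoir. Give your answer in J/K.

The hot reservoir loses heat Q, so ΔS_hot = −Q/T_H = −9150/484 = -18.9 J/K.

ΔS_hot = -18.9 J/K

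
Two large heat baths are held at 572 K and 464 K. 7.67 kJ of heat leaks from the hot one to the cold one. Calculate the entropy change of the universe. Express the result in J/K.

ΔS_hot = −Q/T_H = −7670/572 = -13.41 J/K and ΔS_cold = +Q/T_C = 7670/464 = 16.53 J/K.
ΔS_total = -13.41 + 16.53 = 3.12 J/K, positive as the second law requires.

ΔS_total = 3.12 J/K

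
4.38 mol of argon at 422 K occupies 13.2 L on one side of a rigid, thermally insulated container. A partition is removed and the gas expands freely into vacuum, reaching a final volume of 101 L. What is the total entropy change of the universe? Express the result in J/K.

ΔS_universe = 74.1 J/K

No heat is exchanged and no work is done, so the ideal-gas temperature stays constant.
Entropy is a state function; using a reversible isothermal path, ΔS_gas = nR ln(V₂/V₁) = 4.38 × 8.314 × ln(101/13.2) = 74.1 J/K.
The insulated surroundings exchange no heat, so ΔS_surr = 0 and ΔS_universe = ΔS_gas.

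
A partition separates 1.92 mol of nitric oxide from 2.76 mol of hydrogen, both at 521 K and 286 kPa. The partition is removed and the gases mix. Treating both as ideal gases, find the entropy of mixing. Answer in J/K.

Mole fractions: x_A = 1.92/4.68 = 0.41, x_B = 0.59.
ΔS_mix = −R(n_A ln x_A + n_B ln x_B) = −8.314 × (1.92 ln 0.41 + 2.76 ln 0.59) = 26.3 J/K.

ΔS_mix = 26.3 J/K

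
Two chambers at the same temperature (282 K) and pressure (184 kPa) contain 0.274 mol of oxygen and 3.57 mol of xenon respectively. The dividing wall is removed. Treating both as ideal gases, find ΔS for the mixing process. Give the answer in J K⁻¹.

Mole fractions: x_A = 0.274/3.84 = 0.0713, x_B = 0.929.
ΔS_mix = −R(n_A ln x_A + n_B ln x_B) = −8.314 × (0.274 ln 0.0713 + 3.57 ln 0.929) = 8.21 J/K.

ΔS_mix = 8.21 J/K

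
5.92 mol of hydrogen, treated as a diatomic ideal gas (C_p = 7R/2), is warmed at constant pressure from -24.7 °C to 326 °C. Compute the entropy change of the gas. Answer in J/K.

In kelvin: T₁ = 248.45 K, T₂ = 599.15 K. At constant pressure, ΔS = nC_p ln(T₂/T₁) with C_p = 7R/2 = 29.1 J mol⁻¹ K⁻¹.
ΔS = 5.92 × 29.1 × ln(599.15/248.45) = 152 J/K.

ΔS = 152 J/K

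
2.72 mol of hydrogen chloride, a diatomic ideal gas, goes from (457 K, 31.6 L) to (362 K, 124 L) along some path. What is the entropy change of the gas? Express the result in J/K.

ΔS = 17.7 J/K

Entropy is a state function: ΔS = nC_V ln(T₂/T₁) + nR ln(V₂/V₁), with C_V = 5R/2 = 20.79 J mol⁻¹ K⁻¹ for a diatomic ideal gas.
ΔS = 2.72 × [20.79 × ln(362/457) + 8.314 × ln(124/31.6)] = 17.7 J/K.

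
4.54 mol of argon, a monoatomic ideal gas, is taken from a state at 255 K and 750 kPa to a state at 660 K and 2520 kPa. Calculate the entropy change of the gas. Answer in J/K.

ΔS = nC_p ln(T₂/T₁) − nR ln(P₂/P₁), with C_p = 5R/2 = 20.79 J mol⁻¹ K⁻¹ for a monoatomic ideal gas.
ΔS = 4.54 × [20.79 × ln(660/255) − 8.314 × ln(2520/750)] = 44 J/K.

ΔS = 44 J/K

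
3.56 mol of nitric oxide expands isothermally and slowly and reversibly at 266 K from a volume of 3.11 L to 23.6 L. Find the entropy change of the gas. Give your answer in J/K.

ΔS_gas = 60 J/K

For an isothermal ideal gas ΔS_gas = nR ln(V₂/V₁) = 3.56 × 8.314 × ln(23.6/3.11) = 60 J/K.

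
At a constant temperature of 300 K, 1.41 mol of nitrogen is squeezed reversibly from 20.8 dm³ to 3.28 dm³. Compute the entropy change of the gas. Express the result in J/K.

For an isothermal ideal gas ΔS_gas = nR ln(V₂/V₁) = 1.41 × 8.314 × ln(3.28/20.8) = -21.7 J/K.

ΔS_gas = -21.7 J/K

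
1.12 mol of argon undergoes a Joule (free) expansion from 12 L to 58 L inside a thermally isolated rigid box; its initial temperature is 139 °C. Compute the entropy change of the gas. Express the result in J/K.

ΔS_gas = 14.7 J/K

For an ideal gas in free expansion Q = 0 and W = 0, so T is unchanged.
Entropy is a state function; using a reversible isothermal path, ΔS_gas = nR ln(V₂/V₁) = 1.12 × 8.314 × ln(58/12) = 14.7 J/K.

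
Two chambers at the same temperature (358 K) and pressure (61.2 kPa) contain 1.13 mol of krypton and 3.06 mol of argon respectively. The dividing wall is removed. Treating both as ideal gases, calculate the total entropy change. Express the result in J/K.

ΔS_mix = 20.3 J/K

Mole fractions: x_A = 1.13/4.19 = 0.27, x_B = 0.73.
ΔS_mix = −R(n_A ln x_A + n_B ln x_B) = −8.314 × (1.13 ln 0.27 + 3.06 ln 0.73) = 20.3 J/K.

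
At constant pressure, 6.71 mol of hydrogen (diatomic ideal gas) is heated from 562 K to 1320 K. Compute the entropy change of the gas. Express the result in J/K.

At constant pressure, ΔS = nC_p ln(T₂/T₁) with C_p = 7R/2 = 29.1 J mol⁻¹ K⁻¹.
ΔS = 6.71 × 29.1 × ln(1320/562) = 167 J/K.

ΔS = 167 J/K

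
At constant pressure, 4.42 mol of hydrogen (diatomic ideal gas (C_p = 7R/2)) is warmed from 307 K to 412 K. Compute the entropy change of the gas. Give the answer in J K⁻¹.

At constant pressure, ΔS = nC_p ln(T₂/T₁) with C_p = 7R/2 = 29.1 J mol⁻¹ K⁻¹.
ΔS = 4.42 × 29.1 × ln(412/307) = 37.8 J/K.

ΔS = 37.8 J/K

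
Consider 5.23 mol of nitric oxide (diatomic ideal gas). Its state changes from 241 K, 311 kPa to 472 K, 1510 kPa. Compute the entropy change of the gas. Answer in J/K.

ΔS = nC_p ln(T₂/T₁) − nR ln(P₂/P₁), with C_p = 7R/2 = 29.1 J mol⁻¹ K⁻¹ for a diatomic ideal gas.
ΔS = 5.23 × [29.1 × ln(472/241) − 8.314 × ln(1510/311)] = 33.6 J/K.

ΔS = 33.6 J/K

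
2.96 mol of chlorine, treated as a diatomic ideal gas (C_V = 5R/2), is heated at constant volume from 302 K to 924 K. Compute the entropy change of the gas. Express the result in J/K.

At constant volume, ΔS = nC_V ln(T₂/T₁) with C_V = 5R/2 = 20.79 J mol⁻¹ K⁻¹.
ΔS = 2.96 × 20.79 × ln(924/302) = 68.8 J/K.

ΔS = 68.8 J/K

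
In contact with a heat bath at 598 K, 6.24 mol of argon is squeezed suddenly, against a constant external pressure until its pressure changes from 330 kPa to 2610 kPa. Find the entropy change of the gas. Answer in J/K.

Entropy is a state function, so ΔS_gas depends only on the end states.
For an isothermal ideal gas ΔS_gas = nR ln(P₁/P₂) = 6.24 × 8.314 × ln(330/2610) = -107 J/K.

ΔS_gas = -107 J/K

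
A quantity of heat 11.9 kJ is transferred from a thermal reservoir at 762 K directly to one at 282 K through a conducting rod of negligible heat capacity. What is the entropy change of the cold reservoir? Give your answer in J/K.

ΔS_cold = 42.2 J/K

The cold reservoir gains heat Q, so ΔS_cold = +Q/T_C = 11900/282 = 42.2 J/K.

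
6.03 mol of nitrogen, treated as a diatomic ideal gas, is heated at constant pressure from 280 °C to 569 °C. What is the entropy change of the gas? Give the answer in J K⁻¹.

ΔS = 73.8 J/K

In kelvin: T₁ = 553.15 K, T₂ = 842.15 K. At constant pressure, ΔS = nC_p ln(T₂/T₁) with C_p = 7R/2 = 29.1 J mol⁻¹ K⁻¹.
ΔS = 6.03 × 29.1 × ln(842.15/553.15) = 73.8 J/K.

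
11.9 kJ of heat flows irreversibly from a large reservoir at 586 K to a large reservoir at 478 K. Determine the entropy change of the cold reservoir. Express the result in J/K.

ΔS_cold = 24.9 J/K

The cold reservoir gains heat Q, so ΔS_cold = +Q/T_C = 11900/478 = 24.9 J/K.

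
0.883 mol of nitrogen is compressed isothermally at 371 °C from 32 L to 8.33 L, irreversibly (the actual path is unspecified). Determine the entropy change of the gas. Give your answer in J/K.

Entropy is a state function, so ΔS_gas depends only on the end states.
For an isothermal ideal gas ΔS_gas = nR ln(V₂/V₁) = 0.883 × 8.314 × ln(8.33/32) = -9.88 J/K.

ΔS_gas = -9.88 J/K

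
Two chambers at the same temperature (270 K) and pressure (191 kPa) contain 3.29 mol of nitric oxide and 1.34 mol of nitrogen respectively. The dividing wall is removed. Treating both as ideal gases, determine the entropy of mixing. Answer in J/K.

ΔS_mix = 23.2 J/K

Mole fractions: x_A = 3.29/4.63 = 0.711, x_B = 0.289.
ΔS_mix = −R(n_A ln x_A + n_B ln x_B) = −8.314 × (3.29 ln 0.711 + 1.34 ln 0.289) = 23.2 J/K.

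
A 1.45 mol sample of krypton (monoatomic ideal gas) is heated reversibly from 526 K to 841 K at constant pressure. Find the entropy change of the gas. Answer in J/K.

ΔS = 14.1 J/K

At constant pressure, ΔS = nC_p ln(T₂/T₁) with C_p = 5R/2 = 20.79 J mol⁻¹ K⁻¹.
ΔS = 1.45 × 20.79 × ln(841/526) = 14.1 J/K.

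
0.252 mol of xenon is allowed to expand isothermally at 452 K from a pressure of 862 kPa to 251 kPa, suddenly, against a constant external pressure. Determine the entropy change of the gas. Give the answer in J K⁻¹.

ΔS_gas = 2.58 J/K

Entropy is a state function, so ΔS_gas depends only on the end states.
For an isothermal ideal gas ΔS_gas = nR ln(P₁/P₂) = 0.252 × 8.314 × ln(862/251) = 2.58 J/K.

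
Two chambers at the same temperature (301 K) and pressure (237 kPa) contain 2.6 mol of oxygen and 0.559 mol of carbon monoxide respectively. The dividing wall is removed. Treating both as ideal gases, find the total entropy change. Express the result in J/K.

Mole fractions: x_A = 2.6/3.16 = 0.823, x_B = 0.177.
ΔS_mix = −R(n_A ln x_A + n_B ln x_B) = −8.314 × (2.6 ln 0.823 + 0.559 ln 0.177) = 12.3 J/K.

ΔS_mix = 12.3 J/K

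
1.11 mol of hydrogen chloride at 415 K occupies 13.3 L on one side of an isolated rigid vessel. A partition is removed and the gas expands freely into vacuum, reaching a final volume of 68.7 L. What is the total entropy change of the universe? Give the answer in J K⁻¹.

ΔS_universe = 15.2 J/K

No heat is exchanged and no work is done, so the ideal-gas temperature stays constant.
Entropy is a state function; using a reversible isothermal path, ΔS_gas = nR ln(V₂/V₁) = 1.11 × 8.314 × ln(68.7/13.3) = 15.2 J/K.
The insulated surroundings exchange no heat, so ΔS_surr = 0 and ΔS_universe = ΔS_gas.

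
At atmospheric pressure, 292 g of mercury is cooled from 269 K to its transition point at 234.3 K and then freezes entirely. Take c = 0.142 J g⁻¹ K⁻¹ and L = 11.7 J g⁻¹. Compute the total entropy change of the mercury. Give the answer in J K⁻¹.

ΔS = -20.3 J/K

Cooling step: ΔS₁ = m c ln(T_tr/T_i) = 292 × 0.142 × ln(234.3/269) = -5.727 J/K.
Phase change: ΔS₂ = −mL/T_tr = −292 × 11.7 / 234.3 = -14.58 J/K.
ΔS_total = (-5.727) + (-14.58) = -20.3 J/K.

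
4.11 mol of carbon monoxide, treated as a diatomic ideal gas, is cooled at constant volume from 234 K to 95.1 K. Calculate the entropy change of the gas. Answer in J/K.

ΔS = -76.9 J/K

At constant volume, ΔS = nC_V ln(T₂/T₁) with C_V = 5R/2 = 20.79 J mol⁻¹ K⁻¹.
ΔS = 4.11 × 20.79 × ln(95.1/234) = -76.9 J/K.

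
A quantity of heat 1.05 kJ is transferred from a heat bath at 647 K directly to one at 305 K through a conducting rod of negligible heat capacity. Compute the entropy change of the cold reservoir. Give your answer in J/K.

ΔS_cold = 3.44 J/K

The cold reservoir gains heat Q, so ΔS_cold = +Q/T_C = 1050/305 = 3.44 J/K.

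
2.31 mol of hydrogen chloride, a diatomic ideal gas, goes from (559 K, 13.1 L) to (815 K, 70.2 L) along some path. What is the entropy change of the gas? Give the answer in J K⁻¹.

Entropy is a state function: ΔS = nC_V ln(T₂/T₁) + nR ln(V₂/V₁), with C_V = 5R/2 = 20.79 J mol⁻¹ K⁻¹ for a diatomic ideal gas.
ΔS = 2.31 × [20.79 × ln(815/559) + 8.314 × ln(70.2/13.1)] = 50.3 J/K.

ΔS = 50.3 J/K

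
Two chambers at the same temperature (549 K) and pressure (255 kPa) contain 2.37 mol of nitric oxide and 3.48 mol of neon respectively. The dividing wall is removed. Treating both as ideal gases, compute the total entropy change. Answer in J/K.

Mole fractions: x_A = 2.37/5.85 = 0.405, x_B = 0.595.
ΔS_mix = −R(n_A ln x_A + n_B ln x_B) = −8.314 × (2.37 ln 0.405 + 3.48 ln 0.595) = 32.8 J/K.

ΔS_mix = 32.8 J/K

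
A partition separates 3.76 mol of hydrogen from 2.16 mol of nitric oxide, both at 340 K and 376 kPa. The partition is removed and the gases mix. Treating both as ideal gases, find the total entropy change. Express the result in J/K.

ΔS_mix = 32.3 J/K

Mole fractions: x_A = 3.76/5.92 = 0.635, x_B = 0.365.
ΔS_mix = −R(n_A ln x_A + n_B ln x_B) = −8.314 × (3.76 ln 0.635 + 2.16 ln 0.365) = 32.3 J/K.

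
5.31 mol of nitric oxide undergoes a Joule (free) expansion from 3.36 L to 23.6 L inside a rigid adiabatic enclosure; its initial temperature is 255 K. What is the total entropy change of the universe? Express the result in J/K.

ΔS_universe = 86.1 J/K

No heat is exchanged and no work is done, so the ideal-gas temperature stays constant.
Entropy is a state function; using a reversible isothermal path, ΔS_gas = nR ln(V₂/V₁) = 5.31 × 8.314 × ln(23.6/3.36) = 86.1 J/K.
The insulated surroundings exchange no heat, so ΔS_surr = 0 and ΔS_universe = ΔS_gas.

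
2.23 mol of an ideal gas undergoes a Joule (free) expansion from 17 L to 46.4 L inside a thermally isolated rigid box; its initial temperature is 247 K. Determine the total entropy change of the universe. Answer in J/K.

For an ideal gas in free expansion Q = 0 and W = 0, so T is unchanged.
Entropy is a state function; using a reversible isothermal path, ΔS_gas = nR ln(V₂/V₁) = 2.23 × 8.314 × ln(46.4/17) = 18.6 J/K.
The insulated surroundings exchange no heat, so ΔS_surr = 0 and ΔS_universe = ΔS_gas.

ΔS_universe = 18.6 J/K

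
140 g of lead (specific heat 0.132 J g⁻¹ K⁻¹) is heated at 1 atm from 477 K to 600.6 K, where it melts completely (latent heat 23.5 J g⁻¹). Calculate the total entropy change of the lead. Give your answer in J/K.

Warming step: ΔS₁ = m c ln(T_tr/T_i) = 140 × 0.132 × ln(600.6/477) = 4.258 J/K.
Phase change: ΔS₂ = +mL/T_tr = 140 × 23.5 / 600.6 = 5.478 J/K.
ΔS_total = (4.258) + (5.478) = 9.74 J/K.

ΔS = 9.74 J/K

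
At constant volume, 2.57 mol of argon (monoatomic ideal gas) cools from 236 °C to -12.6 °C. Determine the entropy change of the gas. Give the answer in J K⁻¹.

In kelvin: T₁ = 509.15 K, T₂ = 260.55 K. At constant volume, ΔS = nC_V ln(T₂/T₁) with C_V = 3R/2 = 12.47 J mol⁻¹ K⁻¹.
ΔS = 2.57 × 12.47 × ln(260.55/509.15) = -21.5 J/K.

ΔS = -21.5 J/K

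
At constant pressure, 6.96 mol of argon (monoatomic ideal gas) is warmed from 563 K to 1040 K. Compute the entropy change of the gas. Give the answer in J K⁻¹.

ΔS = 88.8 J/K

At constant pressure, ΔS = nC_p ln(T₂/T₁) with C_p = 5R/2 = 20.79 J mol⁻¹ K⁻¹.
ΔS = 6.96 × 20.79 × ln(1040/563) = 88.8 J/K.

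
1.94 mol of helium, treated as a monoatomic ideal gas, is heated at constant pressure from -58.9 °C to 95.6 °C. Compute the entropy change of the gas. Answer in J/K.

ΔS = 21.9 J/K

In kelvin: T₁ = 214.25 K, T₂ = 368.75 K. At constant pressure, ΔS = nC_p ln(T₂/T₁) with C_p = 5R/2 = 20.79 J mol⁻¹ K⁻¹.
ΔS = 1.94 × 20.79 × ln(368.75/214.25) = 21.9 J/K.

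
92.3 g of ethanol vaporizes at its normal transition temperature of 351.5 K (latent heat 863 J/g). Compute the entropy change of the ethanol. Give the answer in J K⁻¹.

ΔS = 227 J/K

Heat absorbed by the substance: Q = mL = 92.3 × 863 = 79654.9 J.
At constant T, ΔS = Q_rev/T = 79654.9 / 351.5 = 227 J/K.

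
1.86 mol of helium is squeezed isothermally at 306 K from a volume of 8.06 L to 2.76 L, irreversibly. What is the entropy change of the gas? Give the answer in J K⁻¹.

ΔS_gas = -16.6 J/K

Entropy is a state function, so ΔS_gas depends only on the end states.
For an isothermal ideal gas ΔS_gas = nR ln(V₂/V₁) = 1.86 × 8.314 × ln(2.76/8.06) = -16.6 J/K.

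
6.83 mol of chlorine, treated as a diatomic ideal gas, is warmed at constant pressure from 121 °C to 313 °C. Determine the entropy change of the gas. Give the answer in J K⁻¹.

ΔS = 78.9 J/K

In kelvin: T₁ = 394.15 K, T₂ = 586.15 K. At constant pressure, ΔS = nC_p ln(T₂/T₁) with C_p = 7R/2 = 29.1 J mol⁻¹ K⁻¹.
ΔS = 6.83 × 29.1 × ln(586.15/394.15) = 78.9 J/K.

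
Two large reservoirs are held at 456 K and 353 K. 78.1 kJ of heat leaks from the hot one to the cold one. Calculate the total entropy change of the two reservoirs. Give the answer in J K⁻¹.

ΔS_hot = −Q/T_H = −78100/456 = -171.27 J/K and ΔS_cold = +Q/T_C = 78100/353 = 221.25 J/K.
ΔS_total = -171.27 + 221.25 = 50 J/K, positive as the second law requires.

ΔS_total = 50 J/K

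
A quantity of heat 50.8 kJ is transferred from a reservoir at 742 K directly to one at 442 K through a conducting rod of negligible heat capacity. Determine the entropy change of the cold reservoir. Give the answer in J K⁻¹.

ΔS_cold = 115 J/K

The cold reservoir gains heat Q, so ΔS_cold = +Q/T_C = 50800/442 = 115 J/K.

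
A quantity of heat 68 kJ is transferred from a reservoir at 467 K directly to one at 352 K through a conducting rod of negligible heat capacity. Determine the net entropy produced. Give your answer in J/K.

ΔS_hot = −Q/T_H = −68000/467 = -145.6 J/K and ΔS_cold = +Q/T_C = 68000/352 = 193.2 J/K.
ΔS_total = -145.6 + 193.2 = 47.6 J/K, positive as the second law requires.

ΔS_total = 47.6 J/K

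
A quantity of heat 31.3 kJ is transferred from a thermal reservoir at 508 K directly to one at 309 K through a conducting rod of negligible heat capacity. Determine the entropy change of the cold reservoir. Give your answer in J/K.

ΔS_cold = 101 J/K

The cold reservoir gains heat Q, so ΔS_cold = +Q/T_C = 31300/309 = 101 J/K.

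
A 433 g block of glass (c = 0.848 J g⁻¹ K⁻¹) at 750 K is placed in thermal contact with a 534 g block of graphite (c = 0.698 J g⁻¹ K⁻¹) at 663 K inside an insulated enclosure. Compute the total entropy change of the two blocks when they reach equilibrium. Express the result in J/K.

ΔS_total = 1.41 J/K

Energy balance: T_f = (m₁c₁T₁ + m₂c₂T₂)/(m₁c₁ + m₂c₂) = 706.17 K.
ΔS₁ = m₁c₁ ln(T_f/T₁) = 367.184 × ln(706.17/750) = -22.1088 J/K.
ΔS₂ = m₂c₂ ln(T_f/T₂) = 372.732 × ln(706.17/663) = 23.5143 J/K.
ΔS_total = -22.1088 + 23.5143 = 1.41 J/K.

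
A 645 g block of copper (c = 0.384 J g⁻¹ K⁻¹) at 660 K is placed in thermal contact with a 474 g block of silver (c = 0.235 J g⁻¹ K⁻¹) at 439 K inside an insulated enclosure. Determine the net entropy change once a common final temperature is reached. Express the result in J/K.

Energy balance: T_f = (m₁c₁T₁ + m₂c₂T₂)/(m₁c₁ + m₂c₂) = 591.44 K.
ΔS₁ = m₁c₁ ln(T_f/T₁) = 247.68 × ln(591.44/660) = -27.16 J/K.
ΔS₂ = m₂c₂ ln(T_f/T₂) = 111.39 × ln(591.44/439) = 33.2 J/K.
ΔS_total = -27.16 + 33.2 = 6.04 J/K.

ΔS_total = 6.04 J/K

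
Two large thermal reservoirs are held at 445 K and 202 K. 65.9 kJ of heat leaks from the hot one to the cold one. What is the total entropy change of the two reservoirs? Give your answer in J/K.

ΔS_total = 178 J/K

ΔS_hot = −Q/T_H = −65900/445 = -148.1 J/K and ΔS_cold = +Q/T_C = 65900/202 = 326.2 J/K.
ΔS_total = -148.1 + 326.2 = 178 J/K, positive as the second law requires.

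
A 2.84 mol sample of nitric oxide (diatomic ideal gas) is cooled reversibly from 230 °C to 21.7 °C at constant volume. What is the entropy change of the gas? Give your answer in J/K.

In kelvin: T₁ = 503.15 K, T₂ = 294.85 K. At constant volume, ΔS = nC_V ln(T₂/T₁) with C_V = 5R/2 = 20.79 J mol⁻¹ K⁻¹.
ΔS = 2.84 × 20.79 × ln(294.85/503.15) = -31.5 J/K.

ΔS = -31.5 J/K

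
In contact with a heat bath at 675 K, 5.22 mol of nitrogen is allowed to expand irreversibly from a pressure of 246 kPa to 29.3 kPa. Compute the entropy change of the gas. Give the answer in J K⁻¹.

ΔS_gas = 92.3 J/K

Entropy is a state function, so ΔS_gas depends only on the end states.
For an isothermal ideal gas ΔS_gas = nR ln(P₁/P₂) = 5.22 × 8.314 × ln(246/29.3) = 92.3 J/K.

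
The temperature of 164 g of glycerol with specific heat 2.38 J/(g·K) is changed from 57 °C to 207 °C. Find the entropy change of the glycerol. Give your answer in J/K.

In kelvin: T₁ = 330.15 K, T₂ = 480.15 K. ΔS = ∫dQ_rev/T = m c ln(T₂/T₁) = 164 × 2.38 × ln(480.15/330.15) = 146 J/K.

ΔS = 146 J/K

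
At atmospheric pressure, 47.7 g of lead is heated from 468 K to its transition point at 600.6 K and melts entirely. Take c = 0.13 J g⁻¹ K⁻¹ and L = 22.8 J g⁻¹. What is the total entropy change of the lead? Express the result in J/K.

Warming step: ΔS₁ = m c ln(T_tr/T_i) = 47.7 × 0.13 × ln(600.6/468) = 1.547 J/K.
Phase change: ΔS₂ = +mL/T_tr = 47.7 × 22.8 / 600.6 = 1.811 J/K.
ΔS_total = (1.547) + (1.811) = 3.36 J/K.

ΔS = 3.36 J/K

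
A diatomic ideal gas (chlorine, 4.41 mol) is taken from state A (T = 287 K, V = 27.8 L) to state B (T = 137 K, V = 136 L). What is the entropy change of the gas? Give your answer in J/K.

Entropy is a state function: ΔS = nC_V ln(T₂/T₁) + nR ln(V₂/V₁), with C_V = 5R/2 = 20.79 J mol⁻¹ K⁻¹ for a diatomic ideal gas.
ΔS = 4.41 × [20.79 × ln(137/287) + 8.314 × ln(136/27.8)] = -9.57 J/K.

ΔS = -9.57 J/K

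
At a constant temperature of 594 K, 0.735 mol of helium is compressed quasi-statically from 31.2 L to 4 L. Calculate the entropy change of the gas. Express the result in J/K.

For an isothermal ideal gas ΔS_gas = nR ln(V₂/V₁) = 0.735 × 8.314 × ln(4/31.2) = -12.6 J/K.

ΔS_gas = -12.6 J/K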